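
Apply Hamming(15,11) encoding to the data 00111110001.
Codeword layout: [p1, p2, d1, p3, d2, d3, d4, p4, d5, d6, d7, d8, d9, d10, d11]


Parity bits: p1=0, p2=1, p3=1, p4=0

010101101110001


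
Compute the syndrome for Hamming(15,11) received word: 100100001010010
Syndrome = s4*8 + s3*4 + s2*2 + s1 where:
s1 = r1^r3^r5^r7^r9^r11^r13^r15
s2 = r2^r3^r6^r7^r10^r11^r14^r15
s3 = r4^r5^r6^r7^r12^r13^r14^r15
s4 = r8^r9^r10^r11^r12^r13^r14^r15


s1=1, s2=0, s3=0, s4=1

Syndrome = 9 (error at position 9)


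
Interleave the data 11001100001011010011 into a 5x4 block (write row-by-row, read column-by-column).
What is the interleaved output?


Matrix:
  1100
  1100
  0010
  1101
  0011
Read columns: 11010110100010100011

11010110100010100011


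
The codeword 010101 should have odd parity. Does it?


Number of 1s: 3

Yes, parity is correct (3 ones)


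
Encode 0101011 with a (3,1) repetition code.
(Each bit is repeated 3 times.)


Each bit -> 3 copies

000111000111000111111


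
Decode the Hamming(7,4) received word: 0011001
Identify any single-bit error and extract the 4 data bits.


Syndrome = 0: no error detected

Data: 1001 (no errors)


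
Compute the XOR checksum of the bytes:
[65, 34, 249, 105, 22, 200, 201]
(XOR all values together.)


XOR chain: 65 ^ 34 ^ 249 ^ 105 ^ 22 ^ 200 ^ 201 = 228

228


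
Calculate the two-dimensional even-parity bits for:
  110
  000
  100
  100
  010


Row parities: 00111
Column parities: 100

Row P: 00111, Col P: 100, Corner: 1


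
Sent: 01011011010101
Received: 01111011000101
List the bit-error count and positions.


XOR: 00100000010000

2 error(s) at position(s): 2, 9


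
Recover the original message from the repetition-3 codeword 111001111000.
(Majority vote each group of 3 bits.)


Groups: 111, 001, 111, 000
Majority votes: 1010

1010


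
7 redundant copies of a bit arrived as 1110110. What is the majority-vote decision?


Ones: 5 out of 7
Threshold: 4

1 (5/7 voted 1)


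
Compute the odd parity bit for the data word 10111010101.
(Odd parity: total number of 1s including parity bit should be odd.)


Number of 1s in data: 7
Parity bit: 0

0


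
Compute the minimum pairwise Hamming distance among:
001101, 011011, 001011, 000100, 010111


Comparing all pairs, minimum distance: 1
Can detect 0 errors, correct 0 errors

1


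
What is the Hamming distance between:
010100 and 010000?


XOR: 000100
Count of 1s: 1

1


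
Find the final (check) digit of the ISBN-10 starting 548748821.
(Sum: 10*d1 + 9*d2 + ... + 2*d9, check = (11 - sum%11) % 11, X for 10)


Weighted sum: 303
303 mod 11 = 6

Check digit: 5


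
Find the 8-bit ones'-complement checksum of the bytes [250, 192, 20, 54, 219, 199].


Sum = 934 mod 256 = 166
Complement = 89

89


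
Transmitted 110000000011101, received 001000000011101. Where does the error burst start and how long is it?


XOR: 111000000000000

Burst at position 0, length 3


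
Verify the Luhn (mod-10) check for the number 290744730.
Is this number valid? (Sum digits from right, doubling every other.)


Luhn sum = 41
41 mod 10 = 1

Invalid (Luhn sum mod 10 = 1)


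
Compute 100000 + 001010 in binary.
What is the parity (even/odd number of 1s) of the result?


100000 = 32
001010 = 10
Sum = 42 = 101010
1s count = 3

odd parity (3 ones in 101010)


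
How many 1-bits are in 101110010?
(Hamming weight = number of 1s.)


Counting 1s in 101110010

5


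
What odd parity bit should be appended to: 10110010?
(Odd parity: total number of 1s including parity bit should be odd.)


Number of 1s in data: 4
Parity bit: 1

1


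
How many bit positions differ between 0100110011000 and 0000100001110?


XOR: 0100010010110
Count of 1s: 5

5


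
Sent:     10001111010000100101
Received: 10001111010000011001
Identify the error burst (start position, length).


XOR: 00000000000000111100

Burst at position 14, length 4


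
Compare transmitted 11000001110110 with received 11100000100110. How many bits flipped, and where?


XOR: 00100001010000

3 error(s) at position(s): 2, 7, 9


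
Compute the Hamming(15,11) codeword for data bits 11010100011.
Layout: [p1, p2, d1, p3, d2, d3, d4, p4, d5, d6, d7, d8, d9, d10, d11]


Parity bits: p1=0, p2=1, p3=0, p4=1

011010110100011


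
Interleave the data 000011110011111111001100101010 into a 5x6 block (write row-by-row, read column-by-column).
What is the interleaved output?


Matrix:
  000011
  110011
  111111
  001100
  101010
Read columns: 011010110000111001101110111100

011010110000111001101110111100


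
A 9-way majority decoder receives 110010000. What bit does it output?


Ones: 3 out of 9
Threshold: 5

0 (3/9 voted 1)


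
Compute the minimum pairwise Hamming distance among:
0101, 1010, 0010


Comparing all pairs, minimum distance: 1
Can detect 0 errors, correct 0 errors

1


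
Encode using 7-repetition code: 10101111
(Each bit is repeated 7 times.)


Each bit -> 7 copies

11111110000000111111100000001111111111111111111111111111


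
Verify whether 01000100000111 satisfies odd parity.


Number of 1s: 5

Yes, parity is correct (5 ones)


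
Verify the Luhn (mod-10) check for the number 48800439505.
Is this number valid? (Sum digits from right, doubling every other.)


Luhn sum = 49
49 mod 10 = 9

Invalid (Luhn sum mod 10 = 9)


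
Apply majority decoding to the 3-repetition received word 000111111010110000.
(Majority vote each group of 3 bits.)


Groups: 000, 111, 111, 010, 110, 000
Majority votes: 011010

011010


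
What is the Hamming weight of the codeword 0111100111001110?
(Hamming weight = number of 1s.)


Counting 1s in 0111100111001110

10


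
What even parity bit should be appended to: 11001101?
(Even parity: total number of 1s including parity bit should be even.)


Number of 1s in data: 5
Parity bit: 1

1


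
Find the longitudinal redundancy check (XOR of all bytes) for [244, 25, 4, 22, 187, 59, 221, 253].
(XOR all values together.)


XOR chain: 244 ^ 25 ^ 4 ^ 22 ^ 187 ^ 59 ^ 221 ^ 253 = 95

95


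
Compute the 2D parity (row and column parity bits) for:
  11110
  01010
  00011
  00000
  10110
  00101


Row parities: 000010
Column parities: 00100

Row P: 000010, Col P: 00100, Corner: 1


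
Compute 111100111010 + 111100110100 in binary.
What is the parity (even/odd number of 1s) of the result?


111100111010 = 3898
111100110100 = 3892
Sum = 7790 = 1111001101110
1s count = 9

odd parity (9 ones in 1111001101110)


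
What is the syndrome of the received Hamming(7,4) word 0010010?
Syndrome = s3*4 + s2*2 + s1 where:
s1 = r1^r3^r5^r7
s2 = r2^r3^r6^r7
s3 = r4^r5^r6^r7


s1=1, s2=0, s3=1

Syndrome = 5 (error at position 5)


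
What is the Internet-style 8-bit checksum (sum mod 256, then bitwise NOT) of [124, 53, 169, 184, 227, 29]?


Sum = 786 mod 256 = 18
Complement = 237

237


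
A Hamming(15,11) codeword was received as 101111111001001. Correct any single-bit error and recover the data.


Syndrome = 0: no error detected

Data: 11111001001 (no errors)


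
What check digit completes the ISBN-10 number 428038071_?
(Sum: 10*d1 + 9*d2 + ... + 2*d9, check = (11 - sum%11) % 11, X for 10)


Weighted sum: 203
203 mod 11 = 5

Check digit: 6


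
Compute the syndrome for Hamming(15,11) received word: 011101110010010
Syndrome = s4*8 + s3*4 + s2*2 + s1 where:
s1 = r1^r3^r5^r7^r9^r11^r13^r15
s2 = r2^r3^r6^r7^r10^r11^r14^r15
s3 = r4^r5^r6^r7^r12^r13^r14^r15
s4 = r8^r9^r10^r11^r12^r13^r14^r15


s1=1, s2=0, s3=0, s4=1

Syndrome = 9 (error at position 9)


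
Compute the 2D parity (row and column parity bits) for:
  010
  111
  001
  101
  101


Row parities: 11100
Column parities: 100

Row P: 11100, Col P: 100, Corner: 1


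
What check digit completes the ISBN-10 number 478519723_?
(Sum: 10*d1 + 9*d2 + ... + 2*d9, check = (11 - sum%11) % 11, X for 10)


Weighted sum: 293
293 mod 11 = 7

Check digit: 4


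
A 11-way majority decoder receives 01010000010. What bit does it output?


Ones: 3 out of 11
Threshold: 6

0 (3/11 voted 1)


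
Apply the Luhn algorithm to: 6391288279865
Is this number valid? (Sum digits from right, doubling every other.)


Luhn sum = 76
76 mod 10 = 6

Invalid (Luhn sum mod 10 = 6)


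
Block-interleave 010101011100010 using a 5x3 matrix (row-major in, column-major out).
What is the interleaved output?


Matrix:
  010
  101
  011
  100
  010
Read columns: 010101010101100

010101010101100


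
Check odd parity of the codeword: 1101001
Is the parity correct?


Number of 1s: 4

No, parity error (4 ones)


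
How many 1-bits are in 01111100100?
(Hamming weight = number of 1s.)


Counting 1s in 01111100100

6


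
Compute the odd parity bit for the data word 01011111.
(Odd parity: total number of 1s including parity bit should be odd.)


Number of 1s in data: 6
Parity bit: 1

1


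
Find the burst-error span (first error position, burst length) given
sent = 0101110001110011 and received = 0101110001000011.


XOR: 0000000000110000

Burst at position 10, length 2


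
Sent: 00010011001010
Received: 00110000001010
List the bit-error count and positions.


XOR: 00100011000000

3 error(s) at position(s): 2, 6, 7


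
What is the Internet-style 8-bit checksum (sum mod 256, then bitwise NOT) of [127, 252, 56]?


Sum = 435 mod 256 = 179
Complement = 76

76


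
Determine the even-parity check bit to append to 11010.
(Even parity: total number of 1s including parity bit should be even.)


Number of 1s in data: 3
Parity bit: 1

1


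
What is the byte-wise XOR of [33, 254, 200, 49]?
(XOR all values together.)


XOR chain: 33 ^ 254 ^ 200 ^ 49 = 38

38


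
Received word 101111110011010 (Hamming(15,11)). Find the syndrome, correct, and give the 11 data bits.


Syndrome = 3: error at position 3

Data: 01110011010 (corrected bit 3)


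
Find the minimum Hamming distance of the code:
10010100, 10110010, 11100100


Comparing all pairs, minimum distance: 3
Can detect 2 errors, correct 1 errors

3


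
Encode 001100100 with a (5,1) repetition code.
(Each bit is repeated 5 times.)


Each bit -> 5 copies

000000000011111111110000000000111110000000000


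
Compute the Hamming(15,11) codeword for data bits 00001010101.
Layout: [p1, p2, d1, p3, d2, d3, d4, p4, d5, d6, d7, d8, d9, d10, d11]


Parity bits: p1=0, p2=0, p3=0, p4=0

000000001010101


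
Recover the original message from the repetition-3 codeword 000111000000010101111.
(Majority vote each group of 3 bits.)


Groups: 000, 111, 000, 000, 010, 101, 111
Majority votes: 0100011

0100011


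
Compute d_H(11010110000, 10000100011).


XOR: 01010010011
Count of 1s: 5

5


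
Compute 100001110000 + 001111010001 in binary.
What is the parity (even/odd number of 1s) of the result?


100001110000 = 2160
001111010001 = 977
Sum = 3137 = 110001000001
1s count = 4

even parity (4 ones in 110001000001)


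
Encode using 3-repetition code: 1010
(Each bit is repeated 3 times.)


Each bit -> 3 copies

111000111000


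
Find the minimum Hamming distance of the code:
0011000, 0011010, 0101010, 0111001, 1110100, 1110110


Comparing all pairs, minimum distance: 1
Can detect 0 errors, correct 0 errors

1


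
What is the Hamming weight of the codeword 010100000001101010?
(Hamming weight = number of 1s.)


Counting 1s in 010100000001101010

6


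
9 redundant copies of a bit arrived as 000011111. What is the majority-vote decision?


Ones: 5 out of 9
Threshold: 5

1 (5/9 voted 1)


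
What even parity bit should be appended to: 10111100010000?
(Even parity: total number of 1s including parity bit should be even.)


Number of 1s in data: 6
Parity bit: 0

0


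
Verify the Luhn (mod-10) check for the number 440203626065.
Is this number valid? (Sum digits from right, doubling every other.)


Luhn sum = 33
33 mod 10 = 3

Invalid (Luhn sum mod 10 = 3)


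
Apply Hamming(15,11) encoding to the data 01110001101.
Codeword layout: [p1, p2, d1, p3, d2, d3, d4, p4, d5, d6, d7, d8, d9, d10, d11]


Parity bits: p1=0, p2=1, p3=0, p4=1

010011110001101


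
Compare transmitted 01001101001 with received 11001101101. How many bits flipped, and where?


XOR: 10000000100

2 error(s) at position(s): 0, 8


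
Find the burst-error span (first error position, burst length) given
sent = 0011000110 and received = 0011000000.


XOR: 0000000110

Burst at position 7, length 2


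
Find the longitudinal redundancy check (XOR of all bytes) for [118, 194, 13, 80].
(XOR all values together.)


XOR chain: 118 ^ 194 ^ 13 ^ 80 = 233

233


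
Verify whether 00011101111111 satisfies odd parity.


Number of 1s: 10

No, parity error (10 ones)


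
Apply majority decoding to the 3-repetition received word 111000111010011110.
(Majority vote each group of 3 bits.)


Groups: 111, 000, 111, 010, 011, 110
Majority votes: 101011

101011


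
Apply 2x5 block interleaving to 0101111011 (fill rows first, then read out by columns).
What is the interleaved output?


Matrix:
  01011
  11011
Read columns: 0111001111

0111001111


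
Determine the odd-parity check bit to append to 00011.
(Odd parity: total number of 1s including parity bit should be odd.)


Number of 1s in data: 2
Parity bit: 1

1


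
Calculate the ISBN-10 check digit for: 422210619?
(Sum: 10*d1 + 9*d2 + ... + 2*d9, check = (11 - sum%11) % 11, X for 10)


Weighted sum: 139
139 mod 11 = 7

Check digit: 4


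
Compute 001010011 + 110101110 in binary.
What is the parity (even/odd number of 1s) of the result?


001010011 = 83
110101110 = 430
Sum = 513 = 1000000001
1s count = 2

even parity (2 ones in 1000000001)


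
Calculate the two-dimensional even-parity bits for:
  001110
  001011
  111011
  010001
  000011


Row parities: 11100
Column parities: 101100

Row P: 11100, Col P: 101100, Corner: 1


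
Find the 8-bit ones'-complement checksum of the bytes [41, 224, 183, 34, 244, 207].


Sum = 933 mod 256 = 165
Complement = 90

90


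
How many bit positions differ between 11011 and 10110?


XOR: 01101
Count of 1s: 3

3


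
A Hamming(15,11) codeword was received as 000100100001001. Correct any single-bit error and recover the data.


Syndrome = 0: no error detected

Data: 00010001001 (no errors)


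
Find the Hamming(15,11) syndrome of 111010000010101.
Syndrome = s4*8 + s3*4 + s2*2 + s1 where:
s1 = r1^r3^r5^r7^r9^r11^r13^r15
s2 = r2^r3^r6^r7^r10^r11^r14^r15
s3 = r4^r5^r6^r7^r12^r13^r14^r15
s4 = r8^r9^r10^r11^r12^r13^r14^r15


s1=0, s2=0, s3=1, s4=1

Syndrome = 12 (error at position 12)


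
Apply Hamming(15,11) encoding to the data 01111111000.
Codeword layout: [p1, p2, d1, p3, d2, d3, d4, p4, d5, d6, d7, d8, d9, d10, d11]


Parity bits: p1=0, p2=0, p3=0, p4=0

000011101111000


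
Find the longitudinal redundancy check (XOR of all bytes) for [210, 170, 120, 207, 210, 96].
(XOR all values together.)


XOR chain: 210 ^ 170 ^ 120 ^ 207 ^ 210 ^ 96 = 125

125


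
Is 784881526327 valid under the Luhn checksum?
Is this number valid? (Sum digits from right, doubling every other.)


Luhn sum = 57
57 mod 10 = 7

Invalid (Luhn sum mod 10 = 7)


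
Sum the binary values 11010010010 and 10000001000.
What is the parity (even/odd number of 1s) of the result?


11010010010 = 1682
10000001000 = 1032
Sum = 2714 = 101010011010
1s count = 6

even parity (6 ones in 101010011010)


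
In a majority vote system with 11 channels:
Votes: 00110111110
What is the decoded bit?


Ones: 7 out of 11
Threshold: 6

1 (7/11 voted 1)


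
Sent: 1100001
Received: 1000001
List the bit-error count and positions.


XOR: 0100000

1 error(s) at position(s): 1


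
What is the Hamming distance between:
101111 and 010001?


XOR: 111110
Count of 1s: 5

5


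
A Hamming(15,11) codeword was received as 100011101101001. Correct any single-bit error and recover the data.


Syndrome = 5: error at position 5

Data: 00111101001 (corrected bit 5)


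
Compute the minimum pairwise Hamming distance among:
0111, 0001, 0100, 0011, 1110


Comparing all pairs, minimum distance: 1
Can detect 0 errors, correct 0 errors

1


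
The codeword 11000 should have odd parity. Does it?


Number of 1s: 2

No, parity error (2 ones)


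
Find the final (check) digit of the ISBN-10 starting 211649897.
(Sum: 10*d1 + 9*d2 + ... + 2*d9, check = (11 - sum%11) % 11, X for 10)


Weighted sum: 221
221 mod 11 = 1

Check digit: X


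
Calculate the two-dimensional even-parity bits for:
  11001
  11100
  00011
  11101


Row parities: 1100
Column parities: 11011

Row P: 1100, Col P: 11011, Corner: 0


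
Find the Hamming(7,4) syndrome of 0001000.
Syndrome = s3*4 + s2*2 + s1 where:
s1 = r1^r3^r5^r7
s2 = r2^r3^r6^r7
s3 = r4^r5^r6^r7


s1=0, s2=0, s3=1

Syndrome = 4 (error at position 4)


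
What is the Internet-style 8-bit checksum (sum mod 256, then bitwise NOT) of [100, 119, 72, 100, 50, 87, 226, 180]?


Sum = 934 mod 256 = 166
Complement = 89

89


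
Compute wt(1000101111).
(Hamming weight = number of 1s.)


Counting 1s in 1000101111

6


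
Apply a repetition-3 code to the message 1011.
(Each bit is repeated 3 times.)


Each bit -> 3 copies

111000111111


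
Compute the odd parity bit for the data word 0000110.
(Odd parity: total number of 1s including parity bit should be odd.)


Number of 1s in data: 2
Parity bit: 1

1


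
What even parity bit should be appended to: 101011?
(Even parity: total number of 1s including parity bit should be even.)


Number of 1s in data: 4
Parity bit: 0

0


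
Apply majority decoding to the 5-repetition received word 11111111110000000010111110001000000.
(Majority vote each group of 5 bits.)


Groups: 11111, 11111, 00000, 00010, 11111, 00010, 00000
Majority votes: 1100100

1100100


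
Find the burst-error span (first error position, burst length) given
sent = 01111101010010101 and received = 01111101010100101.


XOR: 00000000000110000

Burst at position 11, length 2


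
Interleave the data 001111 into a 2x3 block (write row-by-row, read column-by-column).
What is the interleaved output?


Matrix:
  001
  111
Read columns: 010111

010111


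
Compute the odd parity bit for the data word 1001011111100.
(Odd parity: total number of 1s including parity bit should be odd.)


Number of 1s in data: 8
Parity bit: 1

1


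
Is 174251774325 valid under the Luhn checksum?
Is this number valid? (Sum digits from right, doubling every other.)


Luhn sum = 53
53 mod 10 = 3

Invalid (Luhn sum mod 10 = 3)


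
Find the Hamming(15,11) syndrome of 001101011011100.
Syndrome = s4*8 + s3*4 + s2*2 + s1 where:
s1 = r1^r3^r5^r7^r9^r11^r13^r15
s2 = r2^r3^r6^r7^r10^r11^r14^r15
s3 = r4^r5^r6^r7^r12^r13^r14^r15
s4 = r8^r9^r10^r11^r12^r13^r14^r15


s1=0, s2=1, s3=0, s4=1

Syndrome = 10 (error at position 10)


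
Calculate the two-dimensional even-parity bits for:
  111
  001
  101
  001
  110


Row parities: 11010
Column parities: 100

Row P: 11010, Col P: 100, Corner: 1


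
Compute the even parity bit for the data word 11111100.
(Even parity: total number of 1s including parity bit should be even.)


Number of 1s in data: 6
Parity bit: 0

0


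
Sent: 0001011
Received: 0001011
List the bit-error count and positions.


XOR: 0000000

0 errors (received matches sent)


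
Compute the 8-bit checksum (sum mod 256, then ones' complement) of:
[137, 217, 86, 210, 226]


Sum = 876 mod 256 = 108
Complement = 147

147


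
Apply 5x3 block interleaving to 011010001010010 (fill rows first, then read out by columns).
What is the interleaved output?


Matrix:
  011
  010
  001
  010
  010
Read columns: 000001101110100

000001101110100


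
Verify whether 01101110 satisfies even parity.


Number of 1s: 5

No, parity error (5 ones)


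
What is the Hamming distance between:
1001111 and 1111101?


XOR: 0110010
Count of 1s: 3

3


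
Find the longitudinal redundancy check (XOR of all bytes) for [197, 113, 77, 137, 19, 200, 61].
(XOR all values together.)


XOR chain: 197 ^ 113 ^ 77 ^ 137 ^ 19 ^ 200 ^ 61 = 150

150


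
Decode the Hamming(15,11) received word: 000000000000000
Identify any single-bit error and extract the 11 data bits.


Syndrome = 0: no error detected

Data: 00000000000 (no errors)


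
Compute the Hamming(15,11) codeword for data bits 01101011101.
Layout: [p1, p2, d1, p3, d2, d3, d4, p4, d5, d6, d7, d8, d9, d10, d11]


Parity bits: p1=1, p2=1, p3=1, p4=1

110111011011101


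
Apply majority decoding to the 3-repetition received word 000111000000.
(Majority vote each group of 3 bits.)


Groups: 000, 111, 000, 000
Majority votes: 0100

0100


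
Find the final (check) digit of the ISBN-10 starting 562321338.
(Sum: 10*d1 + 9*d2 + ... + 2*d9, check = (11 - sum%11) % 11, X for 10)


Weighted sum: 195
195 mod 11 = 8

Check digit: 3


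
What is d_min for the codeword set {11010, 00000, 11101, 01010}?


Comparing all pairs, minimum distance: 1
Can detect 0 errors, correct 0 errors

1


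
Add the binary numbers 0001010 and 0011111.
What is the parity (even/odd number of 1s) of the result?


0001010 = 10
0011111 = 31
Sum = 41 = 101001
1s count = 3

odd parity (3 ones in 101001)


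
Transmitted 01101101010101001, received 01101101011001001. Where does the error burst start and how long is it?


XOR: 00000000001100000

Burst at position 10, length 2


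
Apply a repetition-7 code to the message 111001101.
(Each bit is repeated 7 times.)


Each bit -> 7 copies

111111111111111111111000000000000001111111111111100000001111111


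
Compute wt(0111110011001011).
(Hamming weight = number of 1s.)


Counting 1s in 0111110011001011

10


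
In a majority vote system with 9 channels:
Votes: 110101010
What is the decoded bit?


Ones: 5 out of 9
Threshold: 5

1 (5/9 voted 1)


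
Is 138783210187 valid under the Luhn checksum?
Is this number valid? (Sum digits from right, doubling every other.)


Luhn sum = 49
49 mod 10 = 9

Invalid (Luhn sum mod 10 = 9)


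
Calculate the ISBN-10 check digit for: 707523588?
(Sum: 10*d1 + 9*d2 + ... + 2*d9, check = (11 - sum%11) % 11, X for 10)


Weighted sum: 248
248 mod 11 = 6

Check digit: 5


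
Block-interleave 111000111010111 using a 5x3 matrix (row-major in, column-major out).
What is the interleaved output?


Matrix:
  111
  000
  111
  010
  111
Read columns: 101011011110101

101011011110101


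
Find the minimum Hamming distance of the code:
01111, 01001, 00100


Comparing all pairs, minimum distance: 2
Can detect 1 errors, correct 0 errors

2


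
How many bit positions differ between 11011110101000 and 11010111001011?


XOR: 00001001100011
Count of 1s: 5

5


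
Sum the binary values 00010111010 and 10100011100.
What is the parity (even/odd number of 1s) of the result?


00010111010 = 186
10100011100 = 1308
Sum = 1494 = 10111010110
1s count = 7

odd parity (7 ones in 10111010110)


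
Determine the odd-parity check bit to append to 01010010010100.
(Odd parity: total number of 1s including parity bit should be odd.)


Number of 1s in data: 5
Parity bit: 0

0


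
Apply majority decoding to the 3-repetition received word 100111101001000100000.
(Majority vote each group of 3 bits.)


Groups: 100, 111, 101, 001, 000, 100, 000
Majority votes: 0110000

0110000


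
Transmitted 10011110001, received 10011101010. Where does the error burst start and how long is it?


XOR: 00000011011

Burst at position 6, length 5


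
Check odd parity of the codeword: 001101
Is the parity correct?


Number of 1s: 3

Yes, parity is correct (3 ones)


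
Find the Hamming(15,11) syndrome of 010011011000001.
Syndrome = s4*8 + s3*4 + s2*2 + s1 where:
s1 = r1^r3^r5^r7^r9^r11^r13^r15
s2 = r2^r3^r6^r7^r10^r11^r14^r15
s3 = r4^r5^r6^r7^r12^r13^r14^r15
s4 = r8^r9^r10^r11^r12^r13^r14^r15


s1=1, s2=1, s3=1, s4=1

Syndrome = 15 (error at position 15)


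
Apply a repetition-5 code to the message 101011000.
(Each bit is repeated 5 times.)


Each bit -> 5 copies

111110000011111000001111111111000000000000000


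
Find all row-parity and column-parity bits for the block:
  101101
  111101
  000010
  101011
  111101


Row parities: 01101
Column parities: 000100

Row P: 01101, Col P: 000100, Corner: 1


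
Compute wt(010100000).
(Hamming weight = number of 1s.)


Counting 1s in 010100000

2


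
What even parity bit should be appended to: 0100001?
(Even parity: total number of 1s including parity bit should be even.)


Number of 1s in data: 2
Parity bit: 0

0


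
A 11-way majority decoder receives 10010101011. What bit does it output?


Ones: 6 out of 11
Threshold: 6

1 (6/11 voted 1)


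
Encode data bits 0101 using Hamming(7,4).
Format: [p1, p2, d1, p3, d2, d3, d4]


Parity bits: p1=0, p2=1, p3=0

0100101


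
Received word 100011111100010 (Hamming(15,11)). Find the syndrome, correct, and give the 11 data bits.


Syndrome = 0: no error detected

Data: 01111100010 (no errors)


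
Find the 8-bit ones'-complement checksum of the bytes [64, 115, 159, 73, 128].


Sum = 539 mod 256 = 27
Complement = 228

228


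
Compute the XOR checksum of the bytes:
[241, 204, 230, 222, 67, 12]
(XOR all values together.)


XOR chain: 241 ^ 204 ^ 230 ^ 222 ^ 67 ^ 12 = 74

74


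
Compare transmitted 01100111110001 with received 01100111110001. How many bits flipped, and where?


XOR: 00000000000000

0 errors (received matches sent)


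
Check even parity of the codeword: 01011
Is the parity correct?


Number of 1s: 3

No, parity error (3 ones)


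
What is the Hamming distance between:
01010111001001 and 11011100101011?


XOR: 10001011100010
Count of 1s: 6

6


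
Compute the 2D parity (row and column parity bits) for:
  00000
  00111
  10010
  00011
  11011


Row parities: 01000
Column parities: 01101

Row P: 01000, Col P: 01101, Corner: 1


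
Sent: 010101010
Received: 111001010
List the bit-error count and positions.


XOR: 101100000

3 error(s) at position(s): 0, 2, 3


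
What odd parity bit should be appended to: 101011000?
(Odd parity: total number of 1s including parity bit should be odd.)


Number of 1s in data: 4
Parity bit: 1

1


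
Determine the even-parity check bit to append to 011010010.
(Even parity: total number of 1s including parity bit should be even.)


Number of 1s in data: 4
Parity bit: 0

0


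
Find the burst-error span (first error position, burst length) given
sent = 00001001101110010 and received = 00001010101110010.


XOR: 00000011000000000

Burst at position 6, length 2


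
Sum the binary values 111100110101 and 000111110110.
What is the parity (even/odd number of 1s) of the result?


111100110101 = 3893
000111110110 = 502
Sum = 4395 = 1000100101011
1s count = 6

even parity (6 ones in 1000100101011)


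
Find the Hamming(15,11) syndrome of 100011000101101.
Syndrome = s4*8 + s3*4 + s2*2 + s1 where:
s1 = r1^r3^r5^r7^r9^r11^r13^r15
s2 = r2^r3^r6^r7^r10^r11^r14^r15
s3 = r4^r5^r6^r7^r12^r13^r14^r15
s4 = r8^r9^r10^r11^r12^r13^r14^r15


s1=0, s2=1, s3=1, s4=0

Syndrome = 6 (error at position 6)


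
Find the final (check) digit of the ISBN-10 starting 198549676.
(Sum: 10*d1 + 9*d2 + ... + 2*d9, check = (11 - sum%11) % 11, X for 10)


Weighted sum: 316
316 mod 11 = 8

Check digit: 3


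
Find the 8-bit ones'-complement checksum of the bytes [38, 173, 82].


Sum = 293 mod 256 = 37
Complement = 218

218


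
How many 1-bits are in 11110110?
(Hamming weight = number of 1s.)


Counting 1s in 11110110

6


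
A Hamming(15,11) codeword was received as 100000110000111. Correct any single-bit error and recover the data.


Syndrome = 2: error at position 2

Data: 00010000111 (corrected bit 2)


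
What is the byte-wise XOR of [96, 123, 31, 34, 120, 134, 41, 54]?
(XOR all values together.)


XOR chain: 96 ^ 123 ^ 31 ^ 34 ^ 120 ^ 134 ^ 41 ^ 54 = 199

199


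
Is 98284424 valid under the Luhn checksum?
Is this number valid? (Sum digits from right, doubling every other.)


Luhn sum = 49
49 mod 10 = 9

Invalid (Luhn sum mod 10 = 9)


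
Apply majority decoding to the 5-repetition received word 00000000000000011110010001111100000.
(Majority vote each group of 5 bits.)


Groups: 00000, 00000, 00000, 11110, 01000, 11111, 00000
Majority votes: 0001010

0001010


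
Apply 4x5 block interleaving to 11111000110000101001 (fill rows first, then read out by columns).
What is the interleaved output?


Matrix:
  11111
  00011
  00001
  01001
Read columns: 10001001100011001111

10001001100011001111


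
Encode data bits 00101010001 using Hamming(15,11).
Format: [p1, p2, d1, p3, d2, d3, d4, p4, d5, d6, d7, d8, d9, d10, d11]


Parity bits: p1=1, p2=1, p3=0, p4=1

110001011010001


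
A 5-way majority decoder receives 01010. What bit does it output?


Ones: 2 out of 5
Threshold: 3

0 (2/5 voted 1)


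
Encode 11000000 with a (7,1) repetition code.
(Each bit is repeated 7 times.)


Each bit -> 7 copies

11111111111111000000000000000000000000000000000000000000


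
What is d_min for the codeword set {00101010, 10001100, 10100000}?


Comparing all pairs, minimum distance: 3
Can detect 2 errors, correct 1 errors

3


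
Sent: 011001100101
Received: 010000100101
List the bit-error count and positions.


XOR: 001001000000

2 error(s) at position(s): 2, 5


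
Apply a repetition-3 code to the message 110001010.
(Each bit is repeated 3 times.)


Each bit -> 3 copies

111111000000000111000111000


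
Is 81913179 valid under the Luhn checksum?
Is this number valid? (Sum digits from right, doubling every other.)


Luhn sum = 39
39 mod 10 = 9

Invalid (Luhn sum mod 10 = 9)


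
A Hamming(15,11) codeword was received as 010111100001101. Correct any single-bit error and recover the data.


Syndrome = 12: error at position 12

Data: 01110000101 (corrected bit 12)


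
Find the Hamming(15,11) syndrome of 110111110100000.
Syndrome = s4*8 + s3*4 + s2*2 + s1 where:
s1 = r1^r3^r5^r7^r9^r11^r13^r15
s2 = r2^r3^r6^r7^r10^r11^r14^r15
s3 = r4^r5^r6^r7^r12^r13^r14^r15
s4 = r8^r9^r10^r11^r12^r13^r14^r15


s1=1, s2=0, s3=0, s4=0

Syndrome = 1 (error at position 1)


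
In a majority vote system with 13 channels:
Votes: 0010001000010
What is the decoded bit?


Ones: 3 out of 13
Threshold: 7

0 (3/13 voted 1)


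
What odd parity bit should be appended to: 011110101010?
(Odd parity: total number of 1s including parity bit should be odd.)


Number of 1s in data: 7
Parity bit: 0

0


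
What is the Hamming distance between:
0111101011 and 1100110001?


XOR: 1011011010
Count of 1s: 6

6


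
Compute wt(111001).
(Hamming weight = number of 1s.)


Counting 1s in 111001

4


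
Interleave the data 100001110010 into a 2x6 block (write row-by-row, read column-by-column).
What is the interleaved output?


Matrix:
  100001
  110010
Read columns: 110100000110

110100000110


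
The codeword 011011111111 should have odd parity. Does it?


Number of 1s: 10

No, parity error (10 ones)


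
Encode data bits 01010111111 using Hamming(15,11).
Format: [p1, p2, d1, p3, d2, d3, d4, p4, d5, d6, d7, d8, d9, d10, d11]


Parity bits: p1=1, p2=1, p3=0, p4=0

110010100111111


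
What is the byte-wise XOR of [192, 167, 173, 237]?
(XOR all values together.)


XOR chain: 192 ^ 167 ^ 173 ^ 237 = 39

39


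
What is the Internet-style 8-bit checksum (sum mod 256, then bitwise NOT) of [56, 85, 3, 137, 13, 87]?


Sum = 381 mod 256 = 125
Complement = 130

130


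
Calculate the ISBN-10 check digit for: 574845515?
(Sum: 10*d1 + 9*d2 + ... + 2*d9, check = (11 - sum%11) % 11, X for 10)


Weighted sum: 283
283 mod 11 = 8

Check digit: 3


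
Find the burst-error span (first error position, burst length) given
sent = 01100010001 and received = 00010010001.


XOR: 01110000000

Burst at position 1, length 3


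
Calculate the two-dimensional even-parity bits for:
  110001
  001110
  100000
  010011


Row parities: 1111
Column parities: 001100

Row P: 1111, Col P: 001100, Corner: 0


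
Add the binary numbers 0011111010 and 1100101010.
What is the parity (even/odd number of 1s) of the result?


0011111010 = 250
1100101010 = 810
Sum = 1060 = 10000100100
1s count = 3

odd parity (3 ones in 10000100100)


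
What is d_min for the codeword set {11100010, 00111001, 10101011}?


Comparing all pairs, minimum distance: 3
Can detect 2 errors, correct 1 errors

3


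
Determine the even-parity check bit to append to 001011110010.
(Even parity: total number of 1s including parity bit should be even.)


Number of 1s in data: 6
Parity bit: 0

0


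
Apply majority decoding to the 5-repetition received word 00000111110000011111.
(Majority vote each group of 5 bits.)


Groups: 00000, 11111, 00000, 11111
Majority votes: 0101

0101


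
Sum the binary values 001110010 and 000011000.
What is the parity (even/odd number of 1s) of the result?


001110010 = 114
000011000 = 24
Sum = 138 = 10001010
1s count = 3

odd parity (3 ones in 10001010)


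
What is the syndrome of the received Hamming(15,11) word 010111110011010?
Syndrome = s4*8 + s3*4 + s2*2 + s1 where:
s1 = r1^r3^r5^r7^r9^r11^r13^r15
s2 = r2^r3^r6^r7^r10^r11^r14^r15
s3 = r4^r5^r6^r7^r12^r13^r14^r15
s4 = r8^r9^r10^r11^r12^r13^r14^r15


s1=1, s2=1, s3=0, s4=0

Syndrome = 3 (error at position 3)


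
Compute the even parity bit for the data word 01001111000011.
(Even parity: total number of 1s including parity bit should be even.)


Number of 1s in data: 7
Parity bit: 1

1


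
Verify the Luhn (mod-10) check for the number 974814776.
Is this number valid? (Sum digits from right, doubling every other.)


Luhn sum = 52
52 mod 10 = 2

Invalid (Luhn sum mod 10 = 2)


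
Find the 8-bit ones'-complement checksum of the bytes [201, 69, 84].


Sum = 354 mod 256 = 98
Complement = 157

157


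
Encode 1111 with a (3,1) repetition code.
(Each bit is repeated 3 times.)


Each bit -> 3 copies

111111111111


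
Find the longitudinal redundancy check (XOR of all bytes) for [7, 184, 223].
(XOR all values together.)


XOR chain: 7 ^ 184 ^ 223 = 96

96


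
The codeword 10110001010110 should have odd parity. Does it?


Number of 1s: 7

Yes, parity is correct (7 ones)


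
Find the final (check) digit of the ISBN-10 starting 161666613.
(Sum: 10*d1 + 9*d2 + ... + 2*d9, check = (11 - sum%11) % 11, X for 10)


Weighted sum: 213
213 mod 11 = 4

Check digit: 7


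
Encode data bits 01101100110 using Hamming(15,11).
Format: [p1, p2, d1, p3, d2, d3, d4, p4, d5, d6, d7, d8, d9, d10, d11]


Parity bits: p1=1, p2=1, p3=0, p4=0

110011001100110


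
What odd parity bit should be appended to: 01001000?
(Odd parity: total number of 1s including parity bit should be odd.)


Number of 1s in data: 2
Parity bit: 1

1


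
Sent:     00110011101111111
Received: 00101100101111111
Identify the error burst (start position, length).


XOR: 00011111000000000

Burst at position 3, length 5


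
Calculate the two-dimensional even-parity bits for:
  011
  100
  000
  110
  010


Row parities: 01001
Column parities: 011

Row P: 01001, Col P: 011, Corner: 0


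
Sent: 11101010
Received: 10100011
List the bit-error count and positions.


XOR: 01001001

3 error(s) at position(s): 1, 4, 7


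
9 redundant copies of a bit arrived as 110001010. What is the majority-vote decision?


Ones: 4 out of 9
Threshold: 5

0 (4/9 voted 1)


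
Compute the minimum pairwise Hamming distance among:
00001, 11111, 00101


Comparing all pairs, minimum distance: 1
Can detect 0 errors, correct 0 errors

1


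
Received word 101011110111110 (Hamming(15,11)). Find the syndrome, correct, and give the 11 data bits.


Syndrome = 0: no error detected

Data: 11110111110 (no errors)


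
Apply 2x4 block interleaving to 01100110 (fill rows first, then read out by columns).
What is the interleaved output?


Matrix:
  0110
  0110
Read columns: 00111100

00111100


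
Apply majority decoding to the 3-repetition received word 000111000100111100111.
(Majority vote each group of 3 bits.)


Groups: 000, 111, 000, 100, 111, 100, 111
Majority votes: 0100101

0100101


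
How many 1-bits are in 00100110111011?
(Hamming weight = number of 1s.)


Counting 1s in 00100110111011

8


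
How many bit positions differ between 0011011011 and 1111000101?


XOR: 1100011110
Count of 1s: 6

6


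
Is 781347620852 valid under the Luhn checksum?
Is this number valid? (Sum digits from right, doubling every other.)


Luhn sum = 49
49 mod 10 = 9

Invalid (Luhn sum mod 10 = 9)


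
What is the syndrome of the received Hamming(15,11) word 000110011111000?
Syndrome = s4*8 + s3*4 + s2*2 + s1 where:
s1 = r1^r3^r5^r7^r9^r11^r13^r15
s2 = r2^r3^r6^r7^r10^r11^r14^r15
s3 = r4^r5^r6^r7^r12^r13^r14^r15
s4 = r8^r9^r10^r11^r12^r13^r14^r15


s1=1, s2=0, s3=1, s4=1

Syndrome = 13 (error at position 13)


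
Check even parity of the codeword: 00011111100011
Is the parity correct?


Number of 1s: 8

Yes, parity is correct (8 ones)


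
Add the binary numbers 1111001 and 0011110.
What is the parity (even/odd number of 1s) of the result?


1111001 = 121
0011110 = 30
Sum = 151 = 10010111
1s count = 5

odd parity (5 ones in 10010111)


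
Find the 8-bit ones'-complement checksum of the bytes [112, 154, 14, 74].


Sum = 354 mod 256 = 98
Complement = 157

157


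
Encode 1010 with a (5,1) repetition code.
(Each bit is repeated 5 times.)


Each bit -> 5 copies

11111000001111100000


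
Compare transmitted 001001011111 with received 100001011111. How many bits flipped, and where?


XOR: 101000000000

2 error(s) at position(s): 0, 2


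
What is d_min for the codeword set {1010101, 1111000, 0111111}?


Comparing all pairs, minimum distance: 4
Can detect 3 errors, correct 1 errors

4


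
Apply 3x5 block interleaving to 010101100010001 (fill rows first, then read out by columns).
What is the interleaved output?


Matrix:
  01010
  11000
  10001
Read columns: 011110000100001

011110000100001


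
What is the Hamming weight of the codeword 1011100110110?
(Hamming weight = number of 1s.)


Counting 1s in 1011100110110

8


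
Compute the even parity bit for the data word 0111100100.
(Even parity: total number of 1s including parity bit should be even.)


Number of 1s in data: 5
Parity bit: 1

1


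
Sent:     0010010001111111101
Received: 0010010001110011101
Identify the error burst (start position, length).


XOR: 0000000000001100000

Burst at position 12, length 2


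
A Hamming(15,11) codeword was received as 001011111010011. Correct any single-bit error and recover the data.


Syndrome = 12: error at position 12

Data: 11111011011 (corrected bit 12)


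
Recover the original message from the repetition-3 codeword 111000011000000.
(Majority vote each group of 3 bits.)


Groups: 111, 000, 011, 000, 000
Majority votes: 10100

10100


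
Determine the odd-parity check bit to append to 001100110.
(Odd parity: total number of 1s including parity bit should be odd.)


Number of 1s in data: 4
Parity bit: 1

1


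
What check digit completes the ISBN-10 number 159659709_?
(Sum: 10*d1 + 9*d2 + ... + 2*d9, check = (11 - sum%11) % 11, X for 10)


Weighted sum: 290
290 mod 11 = 4

Check digit: 7
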